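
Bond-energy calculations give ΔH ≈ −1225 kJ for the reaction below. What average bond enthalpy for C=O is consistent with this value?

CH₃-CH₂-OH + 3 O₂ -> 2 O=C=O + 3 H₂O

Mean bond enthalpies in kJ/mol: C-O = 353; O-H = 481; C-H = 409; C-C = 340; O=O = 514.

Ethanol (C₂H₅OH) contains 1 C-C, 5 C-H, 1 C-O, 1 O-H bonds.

Let D be the C=O bond energy.
Σ(broken) = 1×340 + 5×409 + 1×353 + 1×481 + 3×514 = 4761
Σ(formed) = 4×D + 6×481 = 2886 + 4D
ΔH = Σ(broken) − Σ(formed) = (4761) − (2886 + 4D) = +1875 − 4D
Setting this equal to −1225 kJ gives 4D = 3100, so D = 775 kJ/mol.

D(C=O) ≈ 775 kJ/mol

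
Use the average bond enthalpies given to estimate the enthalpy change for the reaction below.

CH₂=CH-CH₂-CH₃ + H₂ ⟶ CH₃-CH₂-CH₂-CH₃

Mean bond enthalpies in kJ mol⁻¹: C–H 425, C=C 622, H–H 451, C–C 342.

ΔH ≈ −119 kJ

Bonds broken (reactants):
  C–C: 2 × 342 = 684
  C–H: 8 × 425 = 3400
  C=C: 1 × 622 = 622
  H–H: 1 × 451 = 451
  Σ(broken) = 5157 kJ
Bonds formed (products):
  C–C: 3 × 342 = 1026
  C–H: 10 × 425 = 4250
  Σ(formed) = 5276 kJ
ΔH = Σ(broken) − Σ(formed) = 5157 − 5276 = −119 kJ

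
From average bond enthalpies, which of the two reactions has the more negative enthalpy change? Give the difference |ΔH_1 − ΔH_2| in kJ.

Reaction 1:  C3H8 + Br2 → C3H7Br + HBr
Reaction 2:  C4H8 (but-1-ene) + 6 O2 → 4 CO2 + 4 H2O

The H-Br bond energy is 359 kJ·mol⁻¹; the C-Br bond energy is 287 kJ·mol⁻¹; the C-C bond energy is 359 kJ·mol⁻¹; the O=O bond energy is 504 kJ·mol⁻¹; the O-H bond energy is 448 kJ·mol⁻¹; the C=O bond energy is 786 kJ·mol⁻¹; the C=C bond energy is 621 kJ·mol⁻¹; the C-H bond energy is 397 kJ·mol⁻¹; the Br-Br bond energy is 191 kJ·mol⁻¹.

Reaction 2, by 2275 kJ

Reaction 1:
  Bonds broken (reactants):
    Br-Br: 1 × 191 = 191
    C-C: 2 × 359 = 718
    C-H: 8 × 397 = 3176
    Σ(broken) = 4085 kJ
  Bonds formed (products):
    C-Br: 1 × 287 = 287
    C-C: 2 × 359 = 718
    C-H: 7 × 397 = 2779
    H-Br: 1 × 359 = 359
    Σ(formed) = 4143 kJ
  ΔH_1 = 4085 − 4143 = −58 kJ
Reaction 2:
  Bonds broken (reactants):
    C-C: 2 × 359 = 718
    C-H: 8 × 397 = 3176
    C=C: 1 × 621 = 621
    O=O: 6 × 504 = 3024
    Σ(broken) = 7539 kJ
  Bonds formed (products):
    C=O: 8 × 786 = 6288
    O-H: 8 × 448 = 3584
    Σ(formed) = 9872 kJ
  ΔH_2 = 7539 − 9872 = −2333 kJ
ΔH_1 − ΔH_2 = +2275 kJ, so reaction 2 has the more negative ΔH; |ΔH_1 − ΔH_2| = 2275 kJ.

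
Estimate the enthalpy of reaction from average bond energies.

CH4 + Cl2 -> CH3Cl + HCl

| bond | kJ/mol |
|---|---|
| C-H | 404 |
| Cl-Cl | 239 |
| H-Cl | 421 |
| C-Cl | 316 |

Bonds broken (reactants):
  C-H: 4 × 404 = 1616
  Cl-Cl: 1 × 239 = 239
  Σ(broken) = 1855 kJ
Bonds formed (products):
  C-Cl: 1 × 316 = 316
  C-H: 3 × 404 = 1212
  H-Cl: 1 × 421 = 421
  Σ(formed) = 1949 kJ
ΔH = Σ(broken) − Σ(formed) = 1855 − 1949 = −94 kJ

ΔH ≈ −94 kJ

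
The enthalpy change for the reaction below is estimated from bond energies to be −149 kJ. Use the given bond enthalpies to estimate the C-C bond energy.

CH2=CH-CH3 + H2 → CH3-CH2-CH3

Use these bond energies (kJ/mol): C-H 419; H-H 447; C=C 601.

Let D be the C-C bond energy.
Σ(broken) = 1×D + 6×419 + 1×601 + 1×447 = 3562 + D
Σ(formed) = 2×D + 8×419 = 3352 + 2D
ΔH = Σ(broken) − Σ(formed) = (3562 + D) − (3352 + 2D) = +210 − D
Setting this equal to −149 kJ gives D = 359 kJ/mol.

D(C-C) ≈ 359 kJ/mol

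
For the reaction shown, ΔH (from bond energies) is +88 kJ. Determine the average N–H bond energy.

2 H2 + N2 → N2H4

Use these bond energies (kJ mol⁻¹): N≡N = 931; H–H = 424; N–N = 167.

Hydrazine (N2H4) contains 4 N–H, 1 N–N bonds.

D(N–H) ≈ 381 kJ/mol

Let D be the N–H bond energy.
Σ(broken) = 2×424 + 1×931 = 1779
Σ(formed) = 4×D + 1×167 = 167 + 4D
ΔH = Σ(broken) − Σ(formed) = (1779) − (167 + 4D) = +1612 − 4D
Setting this equal to +88 kJ gives 4D = 1524, so D = 381 kJ/mol.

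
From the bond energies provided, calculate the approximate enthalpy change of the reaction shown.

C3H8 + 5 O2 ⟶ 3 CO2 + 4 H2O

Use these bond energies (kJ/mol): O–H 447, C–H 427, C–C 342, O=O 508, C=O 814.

Bonds broken (reactants):
  C–C: 2 × 342 = 684
  C–H: 8 × 427 = 3416
  O=O: 5 × 508 = 2540
  Σ(broken) = 6640 kJ
Bonds formed (products):
  C=O: 6 × 814 = 4884
  O–H: 8 × 447 = 3576
  Σ(formed) = 8460 kJ
ΔH = Σ(broken) − Σ(formed) = 6640 − 8460 = −1820 kJ

ΔH ≈ −1820 kJ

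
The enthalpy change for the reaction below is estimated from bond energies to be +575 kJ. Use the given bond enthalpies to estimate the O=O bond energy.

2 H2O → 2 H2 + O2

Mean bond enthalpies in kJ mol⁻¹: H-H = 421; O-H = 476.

D(O=O) ≈ 487 kJ/mol

Let D be the O=O bond energy.
Σ(broken) = 4×476 = 1904
Σ(formed) = 2×421 + 1×D = 842 + D
ΔH = Σ(broken) − Σ(formed) = (1904) − (842 + D) = +1062 − D
Setting this equal to +575 kJ gives D = 487 kJ/mol.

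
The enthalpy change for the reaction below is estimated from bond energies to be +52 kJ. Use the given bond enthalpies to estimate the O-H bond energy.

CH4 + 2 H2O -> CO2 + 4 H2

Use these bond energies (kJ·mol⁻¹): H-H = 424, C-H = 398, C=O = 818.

D(O-H) ≈ 448 kJ/mol

Let D be the O-H bond energy.
Σ(broken) = 4×398 + 4×D = 1592 + 4D
Σ(formed) = 2×818 + 4×424 = 3332
ΔH = Σ(broken) − Σ(formed) = (1592 + 4D) − (3332) = −1740 + 4D
Setting this equal to +52 kJ gives 4D = 1792, so D = 448 kJ/mol.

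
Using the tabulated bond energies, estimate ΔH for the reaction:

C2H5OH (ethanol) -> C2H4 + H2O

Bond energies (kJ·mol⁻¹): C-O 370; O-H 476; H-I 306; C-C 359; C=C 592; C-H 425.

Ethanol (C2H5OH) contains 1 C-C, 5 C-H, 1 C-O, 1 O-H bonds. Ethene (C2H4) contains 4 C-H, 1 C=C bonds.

Bonds broken (reactants):
  C-C: 1 × 359 = 359
  C-H: 5 × 425 = 2125
  C-O: 1 × 370 = 370
  O-H: 1 × 476 = 476
  Σ(broken) = 3330 kJ
Bonds formed (products):
  C-H: 4 × 425 = 1700
  C=C: 1 × 592 = 592
  O-H: 2 × 476 = 952
  Σ(formed) = 3244 kJ
ΔH = Σ(broken) − Σ(formed) = 3330 − 3244 = +86 kJ

ΔH ≈ +86 kJ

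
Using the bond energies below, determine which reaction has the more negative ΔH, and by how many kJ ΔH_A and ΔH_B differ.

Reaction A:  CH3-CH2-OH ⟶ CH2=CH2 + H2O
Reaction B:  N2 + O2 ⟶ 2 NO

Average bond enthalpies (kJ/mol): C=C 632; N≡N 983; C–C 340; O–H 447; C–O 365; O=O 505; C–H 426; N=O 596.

Reaction A:
  Bonds broken (reactants):
    C–C: 1 × 340 = 340
    C–H: 5 × 426 = 2130
    C–O: 1 × 365 = 365
    O–H: 1 × 447 = 447
    Σ(broken) = 3282 kJ
  Bonds formed (products):
    C–H: 4 × 426 = 1704
    C=C: 1 × 632 = 632
    O–H: 2 × 447 = 894
    Σ(formed) = 3230 kJ
  ΔH_A = 3282 − 3230 = +52 kJ
Reaction B:
  Bonds broken (reactants):
    N≡N: 1 × 983 = 983
    O=O: 1 × 505 = 505
    Σ(broken) = 1488 kJ
  Bonds formed (products):
    N=O: 2 × 596 = 1192
    Σ(formed) = 1192 kJ
  ΔH_B = 1488 − 1192 = +296 kJ
ΔH_A − ΔH_B = −244 kJ, so reaction A has the more negative ΔH; |ΔH_A − ΔH_B| = 244 kJ.

Reaction A, by 244 kJ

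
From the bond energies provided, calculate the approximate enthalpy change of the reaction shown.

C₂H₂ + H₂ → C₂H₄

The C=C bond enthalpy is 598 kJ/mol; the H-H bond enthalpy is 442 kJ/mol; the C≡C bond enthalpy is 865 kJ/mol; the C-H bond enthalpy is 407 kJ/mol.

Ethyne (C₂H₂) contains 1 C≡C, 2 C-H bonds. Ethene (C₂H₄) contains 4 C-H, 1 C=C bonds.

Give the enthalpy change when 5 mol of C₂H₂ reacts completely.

Bonds broken (reactants):
  C≡C: 1 × 865 = 865
  C-H: 2 × 407 = 814
  H-H: 1 × 442 = 442
  Σ(broken) = 2121 kJ
Bonds formed (products):
  C-H: 4 × 407 = 1628
  C=C: 1 × 598 = 598
  Σ(formed) = 2226 kJ
ΔH = Σ(broken) − Σ(formed) = 2121 − 2226 = −105 kJ
For 5× the reaction as written: 5 × (−105) = −525 kJ

ΔH = −525 kJ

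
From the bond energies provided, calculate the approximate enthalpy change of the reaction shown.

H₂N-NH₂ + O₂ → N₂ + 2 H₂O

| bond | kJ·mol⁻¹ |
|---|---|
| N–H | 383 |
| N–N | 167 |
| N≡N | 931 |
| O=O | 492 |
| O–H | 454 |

ΔH ≈ −556 kJ

Bonds broken (reactants):
  N–H: 4 × 383 = 1532
  N–N: 1 × 167 = 167
  O=O: 1 × 492 = 492
  Σ(broken) = 2191 kJ
Bonds formed (products):
  N≡N: 1 × 931 = 931
  O–H: 4 × 454 = 1816
  Σ(formed) = 2747 kJ
ΔH = Σ(broken) − Σ(formed) = 2191 − 2747 = −556 kJ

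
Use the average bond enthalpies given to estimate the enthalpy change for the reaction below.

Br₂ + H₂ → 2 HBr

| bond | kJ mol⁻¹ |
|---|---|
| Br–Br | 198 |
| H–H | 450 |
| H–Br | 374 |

Bonds broken (reactants):
  Br–Br: 1 × 198 = 198
  H–H: 1 × 450 = 450
  Σ(broken) = 648 kJ
Bonds formed (products):
  H–Br: 2 × 374 = 748
  Σ(formed) = 748 kJ
ΔH = Σ(broken) − Σ(formed) = 648 − 748 = −100 kJ

ΔH ≈ −100 kJ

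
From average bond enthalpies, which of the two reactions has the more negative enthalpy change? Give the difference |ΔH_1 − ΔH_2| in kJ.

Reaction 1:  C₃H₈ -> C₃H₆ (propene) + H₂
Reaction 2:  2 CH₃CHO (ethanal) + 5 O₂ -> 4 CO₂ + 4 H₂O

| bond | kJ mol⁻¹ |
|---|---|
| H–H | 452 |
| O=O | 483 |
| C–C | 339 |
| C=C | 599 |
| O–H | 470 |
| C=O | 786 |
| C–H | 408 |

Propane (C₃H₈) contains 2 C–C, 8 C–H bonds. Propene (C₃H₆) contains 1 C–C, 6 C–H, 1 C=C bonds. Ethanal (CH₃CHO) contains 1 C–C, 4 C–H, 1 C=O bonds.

Reaction 2, by 2223 kJ

Reaction 1:
  Bonds broken (reactants):
    C–C: 2 × 339 = 678
    C–H: 8 × 408 = 3264
    Σ(broken) = 3942 kJ
  Bonds formed (products):
    C–C: 1 × 339 = 339
    C–H: 6 × 408 = 2448
    C=C: 1 × 599 = 599
    H–H: 1 × 452 = 452
    Σ(formed) = 3838 kJ
  ΔH_1 = 3942 − 3838 = +104 kJ
Reaction 2:
  Bonds broken (reactants):
    C–C: 2 × 339 = 678
    C–H: 8 × 408 = 3264
    C=O: 2 × 786 = 1572
    O=O: 5 × 483 = 2415
    Σ(broken) = 7929 kJ
  Bonds formed (products):
    C=O: 8 × 786 = 6288
    O–H: 8 × 470 = 3760
    Σ(formed) = 10048 kJ
  ΔH_2 = 7929 − 10048 = −2119 kJ
ΔH_1 − ΔH_2 = +2223 kJ, so reaction 2 has the more negative ΔH; |ΔH_1 − ΔH_2| = 2223 kJ.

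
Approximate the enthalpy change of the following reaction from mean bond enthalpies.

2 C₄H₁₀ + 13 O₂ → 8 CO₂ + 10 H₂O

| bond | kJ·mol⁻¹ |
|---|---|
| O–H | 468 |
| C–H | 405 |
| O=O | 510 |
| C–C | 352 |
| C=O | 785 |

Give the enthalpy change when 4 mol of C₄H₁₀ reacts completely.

ΔH = −10156 kJ

Bonds broken (reactants):
  C–C: 6 × 352 = 2112
  C–H: 20 × 405 = 8100
  O=O: 13 × 510 = 6630
  Σ(broken) = 16842 kJ
Bonds formed (products):
  C=O: 16 × 785 = 12560
  O–H: 20 × 468 = 9360
  Σ(formed) = 21920 kJ
ΔH = Σ(broken) − Σ(formed) = 16842 − 21920 = −5078 kJ
For 2× the reaction as written: 2 × (−5078) = −10156 kJ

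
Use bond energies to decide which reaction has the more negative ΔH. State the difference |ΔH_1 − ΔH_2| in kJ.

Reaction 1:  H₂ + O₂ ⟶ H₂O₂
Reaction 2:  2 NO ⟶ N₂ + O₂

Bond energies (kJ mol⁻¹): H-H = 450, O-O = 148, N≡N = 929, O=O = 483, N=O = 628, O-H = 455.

Reaction 1:
  Bonds broken (reactants):
    H-H: 1 × 450 = 450
    O=O: 1 × 483 = 483
    Σ(broken) = 933 kJ
  Bonds formed (products):
    O-H: 2 × 455 = 910
    O-O: 1 × 148 = 148
    Σ(formed) = 1058 kJ
  ΔH_1 = 933 − 1058 = −125 kJ
Reaction 2:
  Bonds broken (reactants):
    N=O: 2 × 628 = 1256
    Σ(broken) = 1256 kJ
  Bonds formed (products):
    N≡N: 1 × 929 = 929
    O=O: 1 × 483 = 483
    Σ(formed) = 1412 kJ
  ΔH_2 = 1256 − 1412 = −156 kJ
ΔH_1 − ΔH_2 = +31 kJ, so reaction 2 has the more negative ΔH; |ΔH_1 − ΔH_2| = 31 kJ.

Reaction 2, by 31 kJ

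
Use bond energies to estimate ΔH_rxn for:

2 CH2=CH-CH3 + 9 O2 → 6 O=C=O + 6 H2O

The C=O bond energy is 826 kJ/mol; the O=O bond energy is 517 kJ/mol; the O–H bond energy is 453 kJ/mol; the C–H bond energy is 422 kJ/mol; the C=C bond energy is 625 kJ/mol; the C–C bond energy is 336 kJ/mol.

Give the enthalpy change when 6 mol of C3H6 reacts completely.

Bonds broken (reactants):
  C–C: 2 × 336 = 672
  C–H: 12 × 422 = 5064
  C=C: 2 × 625 = 1250
  O=O: 9 × 517 = 4653
  Σ(broken) = 11639 kJ
Bonds formed (products):
  C=O: 12 × 826 = 9912
  O–H: 12 × 453 = 5436
  Σ(formed) = 15348 kJ
ΔH = Σ(broken) − Σ(formed) = 11639 − 15348 = −3709 kJ
For 3× the reaction as written: 3 × (−3709) = −11127 kJ

ΔH = −11127 kJ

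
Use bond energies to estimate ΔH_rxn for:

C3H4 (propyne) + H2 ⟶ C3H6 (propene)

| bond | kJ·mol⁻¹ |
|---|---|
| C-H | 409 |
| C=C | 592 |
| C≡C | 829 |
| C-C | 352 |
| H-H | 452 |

Bonds broken (reactants):
  C≡C: 1 × 829 = 829
  C-C: 1 × 352 = 352
  C-H: 4 × 409 = 1636
  H-H: 1 × 452 = 452
  Σ(broken) = 3269 kJ
Bonds formed (products):
  C-C: 1 × 352 = 352
  C-H: 6 × 409 = 2454
  C=C: 1 × 592 = 592
  Σ(formed) = 3398 kJ
ΔH = Σ(broken) − Σ(formed) = 3269 − 3398 = −129 kJ

ΔH ≈ −129 kJ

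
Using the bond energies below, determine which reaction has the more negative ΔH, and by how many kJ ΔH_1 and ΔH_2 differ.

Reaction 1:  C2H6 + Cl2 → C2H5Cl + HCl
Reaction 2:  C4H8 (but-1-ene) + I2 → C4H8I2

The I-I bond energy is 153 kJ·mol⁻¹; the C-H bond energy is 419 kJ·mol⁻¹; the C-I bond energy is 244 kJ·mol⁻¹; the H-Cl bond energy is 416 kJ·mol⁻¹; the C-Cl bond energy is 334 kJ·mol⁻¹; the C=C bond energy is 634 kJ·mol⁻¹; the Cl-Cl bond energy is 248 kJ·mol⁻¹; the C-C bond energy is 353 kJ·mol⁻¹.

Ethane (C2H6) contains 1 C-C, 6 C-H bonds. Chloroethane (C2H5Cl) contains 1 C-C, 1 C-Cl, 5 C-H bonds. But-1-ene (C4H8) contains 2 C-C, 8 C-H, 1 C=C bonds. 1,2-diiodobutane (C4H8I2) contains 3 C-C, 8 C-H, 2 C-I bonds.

Reaction 1, by 29 kJ

Reaction 1:
  Bonds broken (reactants):
    C-C: 1 × 353 = 353
    C-H: 6 × 419 = 2514
    Cl-Cl: 1 × 248 = 248
    Σ(broken) = 3115 kJ
  Bonds formed (products):
    C-C: 1 × 353 = 353
    C-Cl: 1 × 334 = 334
    C-H: 5 × 419 = 2095
    H-Cl: 1 × 416 = 416
    Σ(formed) = 3198 kJ
  ΔH_1 = 3115 − 3198 = −83 kJ
Reaction 2:
  Bonds broken (reactants):
    C-C: 2 × 353 = 706
    C-H: 8 × 419 = 3352
    C=C: 1 × 634 = 634
    I-I: 1 × 153 = 153
    Σ(broken) = 4845 kJ
  Bonds formed (products):
    C-C: 3 × 353 = 1059
    C-H: 8 × 419 = 3352
    C-I: 2 × 244 = 488
    Σ(formed) = 4899 kJ
  ΔH_2 = 4845 − 4899 = −54 kJ
ΔH_1 − ΔH_2 = −29 kJ, so reaction 1 has the more negative ΔH; |ΔH_1 − ΔH_2| = 29 kJ.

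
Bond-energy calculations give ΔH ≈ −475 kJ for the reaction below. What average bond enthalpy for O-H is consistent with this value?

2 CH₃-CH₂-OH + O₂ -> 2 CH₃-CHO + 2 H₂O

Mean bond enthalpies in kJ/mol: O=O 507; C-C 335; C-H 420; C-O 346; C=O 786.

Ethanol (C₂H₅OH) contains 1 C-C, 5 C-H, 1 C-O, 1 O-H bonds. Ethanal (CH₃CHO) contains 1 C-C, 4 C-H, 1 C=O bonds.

D(O-H) ≈ 471 kJ/mol

Let D be the O-H bond energy.
Σ(broken) = 2×335 + 10×420 + 2×346 + 2×D + 1×507 = 6069 + 2D
Σ(formed) = 2×335 + 8×420 + 2×786 + 4×D = 5602 + 4D
ΔH = Σ(broken) − Σ(formed) = (6069 + 2D) − (5602 + 4D) = +467 − 2D
Setting this equal to −475 kJ gives 2D = 942, so D = 471 kJ/mol.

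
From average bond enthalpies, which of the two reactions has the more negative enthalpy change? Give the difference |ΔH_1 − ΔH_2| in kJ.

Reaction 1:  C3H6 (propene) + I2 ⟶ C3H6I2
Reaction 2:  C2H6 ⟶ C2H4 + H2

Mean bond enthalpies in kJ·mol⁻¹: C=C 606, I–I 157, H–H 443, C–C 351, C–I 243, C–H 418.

Reaction 1, by 212 kJ

Reaction 1:
  Bonds broken (reactants):
    C–C: 1 × 351 = 351
    C–H: 6 × 418 = 2508
    C=C: 1 × 606 = 606
    I–I: 1 × 157 = 157
    Σ(broken) = 3622 kJ
  Bonds formed (products):
    C–C: 2 × 351 = 702
    C–H: 6 × 418 = 2508
    C–I: 2 × 243 = 486
    Σ(formed) = 3696 kJ
  ΔH_1 = 3622 − 3696 = −74 kJ
Reaction 2:
  Bonds broken (reactants):
    C–C: 1 × 351 = 351
    C–H: 6 × 418 = 2508
    Σ(broken) = 2859 kJ
  Bonds formed (products):
    C–H: 4 × 418 = 1672
    C=C: 1 × 606 = 606
    H–H: 1 × 443 = 443
    Σ(formed) = 2721 kJ
  ΔH_2 = 2859 − 2721 = +138 kJ
ΔH_1 − ΔH_2 = −212 kJ, so reaction 1 has the more negative ΔH; |ΔH_1 − ΔH_2| = 212 kJ.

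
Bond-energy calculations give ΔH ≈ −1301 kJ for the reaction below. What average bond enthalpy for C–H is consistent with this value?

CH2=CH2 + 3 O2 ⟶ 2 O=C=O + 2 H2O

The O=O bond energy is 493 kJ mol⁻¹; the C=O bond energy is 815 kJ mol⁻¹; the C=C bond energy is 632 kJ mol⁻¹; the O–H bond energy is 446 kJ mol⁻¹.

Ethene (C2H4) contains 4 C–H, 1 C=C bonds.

Let D be the C–H bond energy.
Σ(broken) = 4×D + 1×632 + 3×493 = 2111 + 4D
Σ(formed) = 4×815 + 4×446 = 5044
ΔH = Σ(broken) − Σ(formed) = (2111 + 4D) − (5044) = −2933 + 4D
Setting this equal to −1301 kJ gives 4D = 1632, so D = 408 kJ/mol.

D(C–H) ≈ 408 kJ/mol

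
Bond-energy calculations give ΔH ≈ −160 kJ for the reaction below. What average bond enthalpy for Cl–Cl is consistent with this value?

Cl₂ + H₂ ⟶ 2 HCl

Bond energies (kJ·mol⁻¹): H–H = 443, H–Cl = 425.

Let D be the Cl–Cl bond energy.
Σ(broken) = 1×D + 1×443 = 443 + D
Σ(formed) = 2×425 = 850
ΔH = Σ(broken) − Σ(formed) = (443 + D) − (850) = −407 + D
Setting this equal to −160 kJ gives D = 247 kJ/mol.

D(Cl–Cl) ≈ 247 kJ/mol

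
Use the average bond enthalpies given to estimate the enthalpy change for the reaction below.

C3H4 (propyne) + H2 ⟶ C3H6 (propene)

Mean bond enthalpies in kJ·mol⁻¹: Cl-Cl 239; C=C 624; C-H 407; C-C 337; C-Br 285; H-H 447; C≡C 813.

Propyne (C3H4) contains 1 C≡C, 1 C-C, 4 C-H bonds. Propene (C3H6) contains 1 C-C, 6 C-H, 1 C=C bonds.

ΔH ≈ −178 kJ

Bonds broken (reactants):
  C≡C: 1 × 813 = 813
  C-C: 1 × 337 = 337
  C-H: 4 × 407 = 1628
  H-H: 1 × 447 = 447
  Σ(broken) = 3225 kJ
Bonds formed (products):
  C-C: 1 × 337 = 337
  C-H: 6 × 407 = 2442
  C=C: 1 × 624 = 624
  Σ(formed) = 3403 kJ
ΔH = Σ(broken) − Σ(formed) = 3225 − 3403 = −178 kJ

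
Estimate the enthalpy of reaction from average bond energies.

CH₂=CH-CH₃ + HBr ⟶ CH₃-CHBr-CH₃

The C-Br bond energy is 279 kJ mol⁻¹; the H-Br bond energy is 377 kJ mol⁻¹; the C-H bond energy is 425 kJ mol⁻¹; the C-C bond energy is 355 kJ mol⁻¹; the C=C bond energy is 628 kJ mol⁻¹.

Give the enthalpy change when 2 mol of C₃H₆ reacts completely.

ΔH = −108 kJ

Bonds broken (reactants):
  C-C: 1 × 355 = 355
  C-H: 6 × 425 = 2550
  C=C: 1 × 628 = 628
  H-Br: 1 × 377 = 377
  Σ(broken) = 3910 kJ
Bonds formed (products):
  C-Br: 1 × 279 = 279
  C-C: 2 × 355 = 710
  C-H: 7 × 425 = 2975
  Σ(formed) = 3964 kJ
ΔH = Σ(broken) − Σ(formed) = 3910 − 3964 = −54 kJ
For 2× the reaction as written: 2 × (−54) = −108 kJ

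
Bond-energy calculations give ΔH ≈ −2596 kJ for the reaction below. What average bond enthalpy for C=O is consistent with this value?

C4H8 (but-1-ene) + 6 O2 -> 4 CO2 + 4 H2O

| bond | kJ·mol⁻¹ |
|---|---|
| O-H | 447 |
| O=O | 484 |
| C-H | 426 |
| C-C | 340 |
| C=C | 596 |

Let D be the C=O bond energy.
Σ(broken) = 2×340 + 8×426 + 1×596 + 6×484 = 7588
Σ(formed) = 8×D + 8×447 = 3576 + 8D
ΔH = Σ(broken) − Σ(formed) = (7588) − (3576 + 8D) = +4012 − 8D
Setting this equal to −2596 kJ gives 8D = 6608, so D = 826 kJ/mol.

D(C=O) ≈ 826 kJ/mol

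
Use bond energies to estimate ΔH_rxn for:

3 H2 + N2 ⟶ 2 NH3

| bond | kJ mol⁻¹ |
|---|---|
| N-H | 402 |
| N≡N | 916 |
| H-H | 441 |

Bonds broken (reactants):
  H-H: 3 × 441 = 1323
  N≡N: 1 × 916 = 916
  Σ(broken) = 2239 kJ
Bonds formed (products):
  N-H: 6 × 402 = 2412
  Σ(formed) = 2412 kJ
ΔH = Σ(broken) − Σ(formed) = 2239 − 2412 = −173 kJ

ΔH ≈ −173 kJ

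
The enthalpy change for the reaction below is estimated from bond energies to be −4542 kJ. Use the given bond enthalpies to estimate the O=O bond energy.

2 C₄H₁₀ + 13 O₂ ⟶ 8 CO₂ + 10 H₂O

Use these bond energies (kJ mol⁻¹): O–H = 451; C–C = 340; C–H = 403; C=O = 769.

D(O=O) ≈ 514 kJ/mol

Let D be the O=O bond energy.
Σ(broken) = 6×340 + 20×403 + 13×D = 10100 + 13D
Σ(formed) = 16×769 + 20×451 = 21324
ΔH = Σ(broken) − Σ(formed) = (10100 + 13D) − (21324) = −11224 + 13D
Setting this equal to −4542 kJ gives 13D = 6682, so D = 514 kJ/mol.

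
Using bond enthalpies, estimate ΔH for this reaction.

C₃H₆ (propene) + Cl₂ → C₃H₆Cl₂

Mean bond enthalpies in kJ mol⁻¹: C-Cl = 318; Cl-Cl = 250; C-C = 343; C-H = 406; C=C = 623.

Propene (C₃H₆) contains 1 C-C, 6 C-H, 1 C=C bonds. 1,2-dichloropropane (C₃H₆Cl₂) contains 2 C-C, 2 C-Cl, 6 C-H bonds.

Bonds broken (reactants):
  C-C: 1 × 343 = 343
  C-H: 6 × 406 = 2436
  C=C: 1 × 623 = 623
  Cl-Cl: 1 × 250 = 250
  Σ(broken) = 3652 kJ
Bonds formed (products):
  C-C: 2 × 343 = 686
  C-Cl: 2 × 318 = 636
  C-H: 6 × 406 = 2436
  Σ(formed) = 3758 kJ
ΔH = Σ(broken) − Σ(formed) = 3652 − 3758 = −106 kJ

ΔH ≈ −106 kJ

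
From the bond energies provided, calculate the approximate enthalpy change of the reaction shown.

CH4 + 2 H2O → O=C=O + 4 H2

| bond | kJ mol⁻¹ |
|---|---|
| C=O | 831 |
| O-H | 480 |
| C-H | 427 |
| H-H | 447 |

Bonds broken (reactants):
  C-H: 4 × 427 = 1708
  O-H: 4 × 480 = 1920
  Σ(broken) = 3628 kJ
Bonds formed (products):
  C=O: 2 × 831 = 1662
  H-H: 4 × 447 = 1788
  Σ(formed) = 3450 kJ
ΔH = Σ(broken) − Σ(formed) = 3628 − 3450 = +178 kJ

ΔH ≈ +178 kJ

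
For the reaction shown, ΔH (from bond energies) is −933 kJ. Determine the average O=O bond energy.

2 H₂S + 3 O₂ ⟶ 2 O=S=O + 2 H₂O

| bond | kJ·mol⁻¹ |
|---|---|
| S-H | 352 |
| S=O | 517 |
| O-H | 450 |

Let D be the O=O bond energy.
Σ(broken) = 3×D + 4×352 = 1408 + 3D
Σ(formed) = 4×450 + 4×517 = 3868
ΔH = Σ(broken) − Σ(formed) = (1408 + 3D) − (3868) = −2460 + 3D
Setting this equal to −933 kJ gives 3D = 1527, so D = 509 kJ/mol.

D(O=O) ≈ 509 kJ/mol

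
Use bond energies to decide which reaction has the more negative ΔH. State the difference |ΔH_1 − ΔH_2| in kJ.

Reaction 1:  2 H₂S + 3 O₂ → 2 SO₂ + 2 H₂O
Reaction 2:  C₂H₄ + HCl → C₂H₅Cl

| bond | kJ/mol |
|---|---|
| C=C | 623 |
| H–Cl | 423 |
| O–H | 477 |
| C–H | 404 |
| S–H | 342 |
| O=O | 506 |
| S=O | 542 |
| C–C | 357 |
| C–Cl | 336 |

Reaction 1:
  Bonds broken (reactants):
    O=O: 3 × 506 = 1518
    S–H: 4 × 342 = 1368
    Σ(broken) = 2886 kJ
  Bonds formed (products):
    O–H: 4 × 477 = 1908
    S=O: 4 × 542 = 2168
    Σ(formed) = 4076 kJ
  ΔH_1 = 2886 − 4076 = −1190 kJ
Reaction 2:
  Bonds broken (reactants):
    C–H: 4 × 404 = 1616
    C=C: 1 × 623 = 623
    H–Cl: 1 × 423 = 423
    Σ(broken) = 2662 kJ
  Bonds formed (products):
    C–C: 1 × 357 = 357
    C–Cl: 1 × 336 = 336
    C–H: 5 × 404 = 2020
    Σ(formed) = 2713 kJ
  ΔH_2 = 2662 − 2713 = −51 kJ
ΔH_1 − ΔH_2 = −1139 kJ, so reaction 1 has the more negative ΔH; |ΔH_1 − ΔH_2| = 1139 kJ.

Reaction 1, by 1139 kJ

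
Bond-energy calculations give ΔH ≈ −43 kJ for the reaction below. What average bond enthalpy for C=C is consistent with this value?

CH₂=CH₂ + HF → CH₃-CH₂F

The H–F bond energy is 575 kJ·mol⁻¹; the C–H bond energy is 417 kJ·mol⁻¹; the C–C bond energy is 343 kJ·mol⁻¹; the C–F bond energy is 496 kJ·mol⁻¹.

Let D be the C=C bond energy.
Σ(broken) = 4×417 + 1×D + 1×575 = 2243 + D
Σ(formed) = 1×343 + 1×496 + 5×417 = 2924
ΔH = Σ(broken) − Σ(formed) = (2243 + D) − (2924) = −681 + D
Setting this equal to −43 kJ gives D = 638 kJ/mol.

D(C=C) ≈ 638 kJ/mol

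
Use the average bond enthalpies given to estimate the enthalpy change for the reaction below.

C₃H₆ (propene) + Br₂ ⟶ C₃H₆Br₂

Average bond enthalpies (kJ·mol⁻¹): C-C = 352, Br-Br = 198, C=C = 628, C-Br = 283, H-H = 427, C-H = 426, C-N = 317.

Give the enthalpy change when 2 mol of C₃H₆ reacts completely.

ΔH = −184 kJ

Bonds broken (reactants):
  Br-Br: 1 × 198 = 198
  C-C: 1 × 352 = 352
  C-H: 6 × 426 = 2556
  C=C: 1 × 628 = 628
  Σ(broken) = 3734 kJ
Bonds formed (products):
  C-Br: 2 × 283 = 566
  C-C: 2 × 352 = 704
  C-H: 6 × 426 = 2556
  Σ(formed) = 3826 kJ
ΔH = Σ(broken) − Σ(formed) = 3734 − 3826 = −92 kJ
For 2× the reaction as written: 2 × (−92) = −184 kJ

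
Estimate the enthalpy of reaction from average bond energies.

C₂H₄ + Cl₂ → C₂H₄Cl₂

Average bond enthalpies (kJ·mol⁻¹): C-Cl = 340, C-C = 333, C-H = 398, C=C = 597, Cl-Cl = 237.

Bonds broken (reactants):
  C-H: 4 × 398 = 1592
  C=C: 1 × 597 = 597
  Cl-Cl: 1 × 237 = 237
  Σ(broken) = 2426 kJ
Bonds formed (products):
  C-C: 1 × 333 = 333
  C-Cl: 2 × 340 = 680
  C-H: 4 × 398 = 1592
  Σ(formed) = 2605 kJ
ΔH = Σ(broken) − Σ(formed) = 2426 − 2605 = −179 kJ

ΔH ≈ −179 kJ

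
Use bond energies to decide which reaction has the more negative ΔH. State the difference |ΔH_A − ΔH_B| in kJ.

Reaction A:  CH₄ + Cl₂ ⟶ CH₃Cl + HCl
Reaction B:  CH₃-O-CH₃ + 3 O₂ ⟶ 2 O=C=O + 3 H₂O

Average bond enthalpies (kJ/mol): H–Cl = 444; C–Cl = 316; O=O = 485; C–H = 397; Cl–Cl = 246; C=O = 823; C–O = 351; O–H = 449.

Reaction A:
  Bonds broken (reactants):
    C–H: 4 × 397 = 1588
    Cl–Cl: 1 × 246 = 246
    Σ(broken) = 1834 kJ
  Bonds formed (products):
    C–Cl: 1 × 316 = 316
    C–H: 3 × 397 = 1191
    H–Cl: 1 × 444 = 444
    Σ(formed) = 1951 kJ
  ΔH_A = 1834 − 1951 = −117 kJ
Reaction B:
  Bonds broken (reactants):
    C–H: 6 × 397 = 2382
    C–O: 2 × 351 = 702
    O=O: 3 × 485 = 1455
    Σ(broken) = 4539 kJ
  Bonds formed (products):
    C=O: 4 × 823 = 3292
    O–H: 6 × 449 = 2694
    Σ(formed) = 5986 kJ
  ΔH_B = 4539 − 5986 = −1447 kJ
ΔH_A − ΔH_B = +1330 kJ, so reaction B has the more negative ΔH; |ΔH_A − ΔH_B| = 1330 kJ.

Reaction B, by 1330 kJ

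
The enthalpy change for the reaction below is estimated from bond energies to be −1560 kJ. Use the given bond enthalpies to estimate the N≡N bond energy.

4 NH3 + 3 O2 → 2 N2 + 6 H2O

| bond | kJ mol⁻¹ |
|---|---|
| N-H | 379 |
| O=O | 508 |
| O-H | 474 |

D(N≡N) ≈ 972 kJ/mol

Let D be the N≡N bond energy.
Σ(broken) = 12×379 + 3×508 = 6072
Σ(formed) = 2×D + 12×474 = 5688 + 2D
ΔH = Σ(broken) − Σ(formed) = (6072) − (5688 + 2D) = +384 − 2D
Setting this equal to −1560 kJ gives 2D = 1944, so D = 972 kJ/mol.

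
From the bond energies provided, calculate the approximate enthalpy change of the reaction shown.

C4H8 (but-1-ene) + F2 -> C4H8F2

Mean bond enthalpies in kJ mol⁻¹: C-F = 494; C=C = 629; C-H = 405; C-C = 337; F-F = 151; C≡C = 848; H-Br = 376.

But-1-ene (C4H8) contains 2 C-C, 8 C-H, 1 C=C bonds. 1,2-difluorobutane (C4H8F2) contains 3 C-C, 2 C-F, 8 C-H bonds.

ΔH ≈ −545 kJ

Bonds broken (reactants):
  C-C: 2 × 337 = 674
  C-H: 8 × 405 = 3240
  C=C: 1 × 629 = 629
  F-F: 1 × 151 = 151
  Σ(broken) = 4694 kJ
Bonds formed (products):
  C-C: 3 × 337 = 1011
  C-F: 2 × 494 = 988
  C-H: 8 × 405 = 3240
  Σ(formed) = 5239 kJ
ΔH = Σ(broken) − Σ(formed) = 4694 − 5239 = −545 kJ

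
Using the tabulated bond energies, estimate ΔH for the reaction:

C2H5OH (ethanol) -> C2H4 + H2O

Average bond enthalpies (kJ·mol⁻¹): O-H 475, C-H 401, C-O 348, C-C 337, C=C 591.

ΔH ≈ +20 kJ

Bonds broken (reactants):
  C-C: 1 × 337 = 337
  C-H: 5 × 401 = 2005
  C-O: 1 × 348 = 348
  O-H: 1 × 475 = 475
  Σ(broken) = 3165 kJ
Bonds formed (products):
  C-H: 4 × 401 = 1604
  C=C: 1 × 591 = 591
  O-H: 2 × 475 = 950
  Σ(formed) = 3145 kJ
ΔH = Σ(broken) − Σ(formed) = 3165 − 3145 = +20 kJ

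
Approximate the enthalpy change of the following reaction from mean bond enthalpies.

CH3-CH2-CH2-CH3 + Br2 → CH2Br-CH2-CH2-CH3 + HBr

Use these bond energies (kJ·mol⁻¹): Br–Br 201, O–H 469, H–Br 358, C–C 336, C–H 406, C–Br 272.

Bonds broken (reactants):
  Br–Br: 1 × 201 = 201
  C–C: 3 × 336 = 1008
  C–H: 10 × 406 = 4060
  Σ(broken) = 5269 kJ
Bonds formed (products):
  C–Br: 1 × 272 = 272
  C–C: 3 × 336 = 1008
  C–H: 9 × 406 = 3654
  H–Br: 1 × 358 = 358
  Σ(formed) = 5292 kJ
ΔH = Σ(broken) − Σ(formed) = 5269 − 5292 = −23 kJ

ΔH ≈ −23 kJ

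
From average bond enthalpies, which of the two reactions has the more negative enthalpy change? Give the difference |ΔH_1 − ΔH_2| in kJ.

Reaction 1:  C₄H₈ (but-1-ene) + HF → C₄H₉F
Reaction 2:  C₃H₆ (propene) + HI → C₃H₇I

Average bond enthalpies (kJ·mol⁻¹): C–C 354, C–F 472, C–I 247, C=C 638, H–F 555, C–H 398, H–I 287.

Reaction 2, by 43 kJ

Reaction 1:
  Bonds broken (reactants):
    C–C: 2 × 354 = 708
    C–H: 8 × 398 = 3184
    C=C: 1 × 638 = 638
    H–F: 1 × 555 = 555
    Σ(broken) = 5085 kJ
  Bonds formed (products):
    C–C: 3 × 354 = 1062
    C–F: 1 × 472 = 472
    C–H: 9 × 398 = 3582
    Σ(formed) = 5116 kJ
  ΔH_1 = 5085 − 5116 = −31 kJ
Reaction 2:
  Bonds broken (reactants):
    C–C: 1 × 354 = 354
    C–H: 6 × 398 = 2388
    C=C: 1 × 638 = 638
    H–I: 1 × 287 = 287
    Σ(broken) = 3667 kJ
  Bonds formed (products):
    C–C: 2 × 354 = 708
    C–H: 7 × 398 = 2786
    C–I: 1 × 247 = 247
    Σ(formed) = 3741 kJ
  ΔH_2 = 3667 − 3741 = −74 kJ
ΔH_1 − ΔH_2 = +43 kJ, so reaction 2 has the more negative ΔH; |ΔH_1 − ΔH_2| = 43 kJ.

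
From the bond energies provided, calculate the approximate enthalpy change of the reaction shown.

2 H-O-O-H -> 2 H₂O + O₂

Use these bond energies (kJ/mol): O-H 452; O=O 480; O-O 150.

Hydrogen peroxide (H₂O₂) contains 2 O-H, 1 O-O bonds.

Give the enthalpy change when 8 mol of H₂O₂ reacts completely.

ΔH = −720 kJ

Bonds broken (reactants):
  O-H: 4 × 452 = 1808
  O-O: 2 × 150 = 300
  Σ(broken) = 2108 kJ
Bonds formed (products):
  O-H: 4 × 452 = 1808
  O=O: 1 × 480 = 480
  Σ(formed) = 2288 kJ
ΔH = Σ(broken) − Σ(formed) = 2108 − 2288 = −180 kJ
For 4× the reaction as written: 4 × (−180) = −720 kJ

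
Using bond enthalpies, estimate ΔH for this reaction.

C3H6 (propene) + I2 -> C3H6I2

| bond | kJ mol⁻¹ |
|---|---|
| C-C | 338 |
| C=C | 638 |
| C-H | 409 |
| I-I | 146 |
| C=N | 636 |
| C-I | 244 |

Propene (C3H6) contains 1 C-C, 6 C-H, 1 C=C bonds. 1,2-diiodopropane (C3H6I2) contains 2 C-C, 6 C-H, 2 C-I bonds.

ΔH ≈ −42 kJ

Bonds broken (reactants):
  C-C: 1 × 338 = 338
  C-H: 6 × 409 = 2454
  C=C: 1 × 638 = 638
  I-I: 1 × 146 = 146
  Σ(broken) = 3576 kJ
Bonds formed (products):
  C-C: 2 × 338 = 676
  C-H: 6 × 409 = 2454
  C-I: 2 × 244 = 488
  Σ(formed) = 3618 kJ
ΔH = Σ(broken) − Σ(formed) = 3576 − 3618 = −42 kJ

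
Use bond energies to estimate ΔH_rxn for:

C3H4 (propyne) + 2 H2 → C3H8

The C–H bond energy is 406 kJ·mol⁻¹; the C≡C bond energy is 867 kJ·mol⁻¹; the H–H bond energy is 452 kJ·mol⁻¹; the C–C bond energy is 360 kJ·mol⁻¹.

Bonds broken (reactants):
  C≡C: 1 × 867 = 867
  C–C: 1 × 360 = 360
  C–H: 4 × 406 = 1624
  H–H: 2 × 452 = 904
  Σ(broken) = 3755 kJ
Bonds formed (products):
  C–C: 2 × 360 = 720
  C–H: 8 × 406 = 3248
  Σ(formed) = 3968 kJ
ΔH = Σ(broken) − Σ(formed) = 3755 − 3968 = −213 kJ

ΔH ≈ −213 kJ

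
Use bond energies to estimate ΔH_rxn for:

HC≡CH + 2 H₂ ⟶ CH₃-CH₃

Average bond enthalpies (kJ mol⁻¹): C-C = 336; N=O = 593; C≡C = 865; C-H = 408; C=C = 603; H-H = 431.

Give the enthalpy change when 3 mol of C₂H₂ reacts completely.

ΔH = −723 kJ

Bonds broken (reactants):
  C≡C: 1 × 865 = 865
  C-H: 2 × 408 = 816
  H-H: 2 × 431 = 862
  Σ(broken) = 2543 kJ
Bonds formed (products):
  C-C: 1 × 336 = 336
  C-H: 6 × 408 = 2448
  Σ(formed) = 2784 kJ
ΔH = Σ(broken) − Σ(formed) = 2543 − 2784 = −241 kJ
For 3× the reaction as written: 3 × (−241) = −723 kJ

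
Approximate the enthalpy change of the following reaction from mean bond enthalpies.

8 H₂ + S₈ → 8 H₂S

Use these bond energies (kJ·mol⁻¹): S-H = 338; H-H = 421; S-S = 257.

ΔH ≈ +16 kJ

Bonds broken (reactants):
  H-H: 8 × 421 = 3368
  S-S: 8 × 257 = 2056
  Σ(broken) = 5424 kJ
Bonds formed (products):
  S-H: 16 × 338 = 5408
  Σ(formed) = 5408 kJ
ΔH = Σ(broken) − Σ(formed) = 5424 − 5408 = +16 kJ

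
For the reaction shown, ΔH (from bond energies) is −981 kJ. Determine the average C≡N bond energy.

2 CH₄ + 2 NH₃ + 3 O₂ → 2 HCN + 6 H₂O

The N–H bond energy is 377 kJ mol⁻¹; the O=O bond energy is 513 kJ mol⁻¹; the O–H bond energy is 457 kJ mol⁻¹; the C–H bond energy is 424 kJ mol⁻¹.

Let D be the C≡N bond energy.
Σ(broken) = 8×424 + 6×377 + 3×513 = 7193
Σ(formed) = 2×D + 2×424 + 12×457 = 6332 + 2D
ΔH = Σ(broken) − Σ(formed) = (7193) − (6332 + 2D) = +861 − 2D
Setting this equal to −981 kJ gives 2D = 1842, so D = 921 kJ/mol.

D(C≡N) ≈ 921 kJ/mol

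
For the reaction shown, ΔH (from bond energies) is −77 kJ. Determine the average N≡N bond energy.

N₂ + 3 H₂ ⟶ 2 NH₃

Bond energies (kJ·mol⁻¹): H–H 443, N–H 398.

D(N≡N) ≈ 982 kJ/mol

Let D be the N≡N bond energy.
Σ(broken) = 3×443 + 1×D = 1329 + D
Σ(formed) = 6×398 = 2388
ΔH = Σ(broken) − Σ(formed) = (1329 + D) − (2388) = −1059 + D
Setting this equal to −77 kJ gives D = 982 kJ/mol.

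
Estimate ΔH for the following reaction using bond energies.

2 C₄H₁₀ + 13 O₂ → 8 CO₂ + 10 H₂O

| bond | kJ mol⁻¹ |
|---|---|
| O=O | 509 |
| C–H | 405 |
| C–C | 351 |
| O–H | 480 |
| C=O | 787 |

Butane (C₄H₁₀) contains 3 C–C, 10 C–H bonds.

Bonds broken (reactants):
  C–C: 6 × 351 = 2106
  C–H: 20 × 405 = 8100
  O=O: 13 × 509 = 6617
  Σ(broken) = 16823 kJ
Bonds formed (products):
  C=O: 16 × 787 = 12592
  O–H: 20 × 480 = 9600
  Σ(formed) = 22192 kJ
ΔH = Σ(broken) − Σ(formed) = 16823 − 22192 = −5369 kJ

ΔH ≈ −5369 kJ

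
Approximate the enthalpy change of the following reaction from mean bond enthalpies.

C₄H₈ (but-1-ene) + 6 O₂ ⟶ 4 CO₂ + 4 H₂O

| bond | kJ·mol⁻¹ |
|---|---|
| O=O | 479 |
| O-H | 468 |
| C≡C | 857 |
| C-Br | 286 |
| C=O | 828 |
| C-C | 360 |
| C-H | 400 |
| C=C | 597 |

ΔH ≈ −2977 kJ

Bonds broken (reactants):
  C-C: 2 × 360 = 720
  C-H: 8 × 400 = 3200
  C=C: 1 × 597 = 597
  O=O: 6 × 479 = 2874
  Σ(broken) = 7391 kJ
Bonds formed (products):
  C=O: 8 × 828 = 6624
  O-H: 8 × 468 = 3744
  Σ(formed) = 10368 kJ
ΔH = Σ(broken) − Σ(formed) = 7391 − 10368 = −2977 kJ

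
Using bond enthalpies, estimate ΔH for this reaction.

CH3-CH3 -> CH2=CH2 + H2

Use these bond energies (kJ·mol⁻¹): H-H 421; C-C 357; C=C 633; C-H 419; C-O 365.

ΔH ≈ +141 kJ

Bonds broken (reactants):
  C-C: 1 × 357 = 357
  C-H: 6 × 419 = 2514
  Σ(broken) = 2871 kJ
Bonds formed (products):
  C-H: 4 × 419 = 1676
  C=C: 1 × 633 = 633
  H-H: 1 × 421 = 421
  Σ(formed) = 2730 kJ
ΔH = Σ(broken) − Σ(formed) = 2871 − 2730 = +141 kJ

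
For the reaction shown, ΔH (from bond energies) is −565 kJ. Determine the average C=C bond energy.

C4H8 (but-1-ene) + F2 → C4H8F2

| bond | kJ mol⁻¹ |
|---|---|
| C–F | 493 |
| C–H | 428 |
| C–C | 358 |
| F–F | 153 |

D(C=C) ≈ 626 kJ/mol

Let D be the C=C bond energy.
Σ(broken) = 2×358 + 8×428 + 1×D + 1×153 = 4293 + D
Σ(formed) = 3×358 + 2×493 + 8×428 = 5484
ΔH = Σ(broken) − Σ(formed) = (4293 + D) − (5484) = −1191 + D
Setting this equal to −565 kJ gives D = 626 kJ/mol.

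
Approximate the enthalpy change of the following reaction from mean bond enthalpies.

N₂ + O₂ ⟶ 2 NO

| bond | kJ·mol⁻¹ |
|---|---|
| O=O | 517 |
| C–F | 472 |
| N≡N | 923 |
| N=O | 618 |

Bonds broken (reactants):
  N≡N: 1 × 923 = 923
  O=O: 1 × 517 = 517
  Σ(broken) = 1440 kJ
Bonds formed (products):
  N=O: 2 × 618 = 1236
  Σ(formed) = 1236 kJ
ΔH = Σ(broken) − Σ(formed) = 1440 − 1236 = +204 kJ

ΔH ≈ +204 kJ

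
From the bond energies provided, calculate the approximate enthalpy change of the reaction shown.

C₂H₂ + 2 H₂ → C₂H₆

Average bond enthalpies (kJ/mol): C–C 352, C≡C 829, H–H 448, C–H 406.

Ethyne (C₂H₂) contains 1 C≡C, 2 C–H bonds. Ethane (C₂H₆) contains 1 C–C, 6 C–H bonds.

ΔH ≈ −251 kJ

Bonds broken (reactants):
  C≡C: 1 × 829 = 829
  C–H: 2 × 406 = 812
  H–H: 2 × 448 = 896
  Σ(broken) = 2537 kJ
Bonds formed (products):
  C–C: 1 × 352 = 352
  C–H: 6 × 406 = 2436
  Σ(formed) = 2788 kJ
ΔH = Σ(broken) − Σ(formed) = 2537 − 2788 = −251 kJ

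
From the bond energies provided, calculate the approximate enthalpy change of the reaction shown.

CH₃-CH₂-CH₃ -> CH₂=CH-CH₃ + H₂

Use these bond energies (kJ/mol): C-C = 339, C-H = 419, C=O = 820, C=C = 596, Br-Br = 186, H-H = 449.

Bonds broken (reactants):
  C-C: 2 × 339 = 678
  C-H: 8 × 419 = 3352
  Σ(broken) = 4030 kJ
Bonds formed (products):
  C-C: 1 × 339 = 339
  C-H: 6 × 419 = 2514
  C=C: 1 × 596 = 596
  H-H: 1 × 449 = 449
  Σ(formed) = 3898 kJ
ΔH = Σ(broken) − Σ(formed) = 4030 − 3898 = +132 kJ

ΔH ≈ +132 kJ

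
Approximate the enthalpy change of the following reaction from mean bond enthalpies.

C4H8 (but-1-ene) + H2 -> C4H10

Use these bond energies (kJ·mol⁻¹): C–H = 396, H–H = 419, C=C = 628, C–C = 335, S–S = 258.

Bonds broken (reactants):
  C–C: 2 × 335 = 670
  C–H: 8 × 396 = 3168
  C=C: 1 × 628 = 628
  H–H: 1 × 419 = 419
  Σ(broken) = 4885 kJ
Bonds formed (products):
  C–C: 3 × 335 = 1005
  C–H: 10 × 396 = 3960
  Σ(formed) = 4965 kJ
ΔH = Σ(broken) − Σ(formed) = 4885 − 4965 = −80 kJ

ΔH ≈ −80 kJ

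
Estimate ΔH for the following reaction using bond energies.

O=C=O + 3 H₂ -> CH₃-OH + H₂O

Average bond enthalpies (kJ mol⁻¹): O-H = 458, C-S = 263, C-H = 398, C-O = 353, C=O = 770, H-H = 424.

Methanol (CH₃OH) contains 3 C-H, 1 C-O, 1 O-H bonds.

Bonds broken (reactants):
  C=O: 2 × 770 = 1540
  H-H: 3 × 424 = 1272
  Σ(broken) = 2812 kJ
Bonds formed (products):
  C-H: 3 × 398 = 1194
  C-O: 1 × 353 = 353
  O-H: 3 × 458 = 1374
  Σ(formed) = 2921 kJ
ΔH = Σ(broken) − Σ(formed) = 2812 − 2921 = −109 kJ

ΔH ≈ −109 kJ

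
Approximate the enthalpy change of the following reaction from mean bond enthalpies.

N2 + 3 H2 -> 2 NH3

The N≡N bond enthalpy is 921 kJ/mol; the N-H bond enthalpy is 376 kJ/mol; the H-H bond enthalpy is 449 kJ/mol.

ΔH ≈ +12 kJ

Bonds broken (reactants):
  H-H: 3 × 449 = 1347
  N≡N: 1 × 921 = 921
  Σ(broken) = 2268 kJ
Bonds formed (products):
  N-H: 6 × 376 = 2256
  Σ(formed) = 2256 kJ
ΔH = Σ(broken) − Σ(formed) = 2268 − 2256 = +12 kJ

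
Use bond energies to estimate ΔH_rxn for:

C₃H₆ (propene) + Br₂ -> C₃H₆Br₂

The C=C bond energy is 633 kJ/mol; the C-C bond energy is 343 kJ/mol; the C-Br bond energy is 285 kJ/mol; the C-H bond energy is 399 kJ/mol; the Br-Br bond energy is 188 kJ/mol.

ΔH ≈ −92 kJ

Bonds broken (reactants):
  Br-Br: 1 × 188 = 188
  C-C: 1 × 343 = 343
  C-H: 6 × 399 = 2394
  C=C: 1 × 633 = 633
  Σ(broken) = 3558 kJ
Bonds formed (products):
  C-Br: 2 × 285 = 570
  C-C: 2 × 343 = 686
  C-H: 6 × 399 = 2394
  Σ(formed) = 3650 kJ
ΔH = Σ(broken) − Σ(formed) = 3558 − 3650 = −92 kJ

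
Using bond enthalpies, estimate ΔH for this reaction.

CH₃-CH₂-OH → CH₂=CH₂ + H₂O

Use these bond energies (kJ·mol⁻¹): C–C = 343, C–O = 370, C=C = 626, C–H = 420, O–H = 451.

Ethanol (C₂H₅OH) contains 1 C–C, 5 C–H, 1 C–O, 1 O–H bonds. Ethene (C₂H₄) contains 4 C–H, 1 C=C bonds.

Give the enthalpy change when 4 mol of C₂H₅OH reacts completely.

ΔH = +224 kJ

Bonds broken (reactants):
  C–C: 1 × 343 = 343
  C–H: 5 × 420 = 2100
  C–O: 1 × 370 = 370
  O–H: 1 × 451 = 451
  Σ(broken) = 3264 kJ
Bonds formed (products):
  C–H: 4 × 420 = 1680
  C=C: 1 × 626 = 626
  O–H: 2 × 451 = 902
  Σ(formed) = 3208 kJ
ΔH = Σ(broken) − Σ(formed) = 3264 − 3208 = +56 kJ
For 4× the reaction as written: 4 × (+56) = +224 kJ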